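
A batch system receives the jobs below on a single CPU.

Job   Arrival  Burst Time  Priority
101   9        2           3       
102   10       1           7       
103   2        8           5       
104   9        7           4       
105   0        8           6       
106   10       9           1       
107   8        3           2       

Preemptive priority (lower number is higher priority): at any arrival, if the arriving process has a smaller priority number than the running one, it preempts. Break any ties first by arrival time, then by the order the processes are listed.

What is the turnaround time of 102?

28

Schedule: | 105 0-2 | 103 2-8 | 107 8-10 | 106 10-19 | 107 19-20 | 101 20-22 | 104 22-29 | 103 29-31 | 105 31-37 | 102 37-38 |
Completion: 101=22  102=38  103=31  104=29  105=37  106=19  107=20
Turnaround (C−A): 101=13  102=28  103=29  104=20  105=37  106=9  107=12
Turnaround(102) = completion − arrival = 38 − 10 = 28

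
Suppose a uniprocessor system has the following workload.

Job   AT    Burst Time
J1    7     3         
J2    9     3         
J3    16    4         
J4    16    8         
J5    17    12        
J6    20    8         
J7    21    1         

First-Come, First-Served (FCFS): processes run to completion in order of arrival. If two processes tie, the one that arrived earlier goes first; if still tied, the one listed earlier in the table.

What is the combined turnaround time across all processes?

Timeline: | idle 0-7 | J1 7-10 | J2 10-13 | idle 13-16 | J3 16-20 | J4 20-28 | J5 28-40 | J6 40-48 | J7 48-49 |
Completion: J1=10  J2=13  J3=20  J4=28  J5=40  J6=48  J7=49
Turnaround (C−A): J1=3  J2=4  J3=4  J4=12  J5=23  J6=28  J7=28
Turnaround = completion − arrival: J1=3, J2=4, J3=4, J4=12, J5=23, J6=28, J7=28
Total turnaround = 3 + 4 + 4 + 12 + 23 + 28 + 28 = 102

102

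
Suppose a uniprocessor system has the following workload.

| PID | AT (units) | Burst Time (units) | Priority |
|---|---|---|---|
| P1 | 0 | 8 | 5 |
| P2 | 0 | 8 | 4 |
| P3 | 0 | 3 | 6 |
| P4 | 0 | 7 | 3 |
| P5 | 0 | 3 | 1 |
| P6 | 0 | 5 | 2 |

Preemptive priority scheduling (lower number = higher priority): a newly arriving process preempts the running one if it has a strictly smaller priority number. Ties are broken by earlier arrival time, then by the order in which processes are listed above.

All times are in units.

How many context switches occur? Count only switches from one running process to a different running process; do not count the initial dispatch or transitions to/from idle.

Timeline: | P5 0-3 | P6 3-8 | P4 8-15 | P2 15-23 | P1 23-31 | P3 31-34 |
Completion: P1=31  P2=23  P3=34  P4=15  P5=3  P6=8

5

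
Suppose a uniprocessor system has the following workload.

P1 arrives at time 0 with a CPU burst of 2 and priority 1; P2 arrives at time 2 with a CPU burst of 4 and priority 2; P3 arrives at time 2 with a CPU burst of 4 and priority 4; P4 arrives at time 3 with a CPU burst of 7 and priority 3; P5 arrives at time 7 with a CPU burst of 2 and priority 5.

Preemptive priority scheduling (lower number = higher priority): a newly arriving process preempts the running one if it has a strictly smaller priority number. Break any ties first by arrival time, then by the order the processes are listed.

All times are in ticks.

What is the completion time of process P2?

6

Timeline: | P1 0-2 | P2 2-6 | P4 6-13 | P3 13-17 | P5 17-19 |
Completion: P1=2  P2=6  P3=17  P4=13  P5=19
Turnaround (C−A): P1=2  P2=4  P3=15  P4=10  P5=12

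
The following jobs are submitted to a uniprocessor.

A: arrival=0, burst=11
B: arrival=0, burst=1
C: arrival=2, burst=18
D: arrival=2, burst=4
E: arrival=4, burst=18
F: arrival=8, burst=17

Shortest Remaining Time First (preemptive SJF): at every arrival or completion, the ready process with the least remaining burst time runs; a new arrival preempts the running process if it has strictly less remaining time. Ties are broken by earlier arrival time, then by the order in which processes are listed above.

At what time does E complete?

69

Gantt: | B 0-1 | A 1-2 | D 2-6 | A 6-16 | F 16-33 | C 33-51 | E 51-69 |
Completion: A=16  B=1  C=51  D=6  E=69  F=33
Turnaround (C−A): A=16  B=1  C=49  D=4  E=65  F=25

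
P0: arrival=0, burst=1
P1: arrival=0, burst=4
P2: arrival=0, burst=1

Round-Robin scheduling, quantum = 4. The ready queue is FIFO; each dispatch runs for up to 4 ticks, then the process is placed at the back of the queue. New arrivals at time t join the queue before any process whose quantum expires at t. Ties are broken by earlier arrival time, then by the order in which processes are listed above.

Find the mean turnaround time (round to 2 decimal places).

Timeline: | P0 0-1 | P1 1-5 | P2 5-6 |
Completion: P0=1  P1=5  P2=6
Turnaround (C−A): P0=1  P1=5  P2=6
Turnaround times: P0=1, P1=5, P2=6
Average turnaround = (1+5+6) / 3 = 12/3 = 4.00

4.00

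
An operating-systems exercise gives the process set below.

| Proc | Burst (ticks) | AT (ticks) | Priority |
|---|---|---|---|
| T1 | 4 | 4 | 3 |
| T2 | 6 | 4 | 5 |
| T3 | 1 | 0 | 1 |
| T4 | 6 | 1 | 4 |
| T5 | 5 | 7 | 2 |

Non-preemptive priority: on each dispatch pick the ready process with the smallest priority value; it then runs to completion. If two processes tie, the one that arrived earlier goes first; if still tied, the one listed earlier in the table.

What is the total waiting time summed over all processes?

Gantt: | T3 0-1 | T4 1-7 | T5 7-12 | T1 12-16 | T2 16-22 |
Completion: T1=16  T2=22  T3=1  T4=7  T5=12
Turnaround (C−A): T1=12  T2=18  T3=1  T4=6  T5=5
Waiting = turnaround − burst: T1=8, T2=12, T3=0, T4=0, T5=0
Total waiting = 8 + 12 + 0 + 0 + 0 = 20

20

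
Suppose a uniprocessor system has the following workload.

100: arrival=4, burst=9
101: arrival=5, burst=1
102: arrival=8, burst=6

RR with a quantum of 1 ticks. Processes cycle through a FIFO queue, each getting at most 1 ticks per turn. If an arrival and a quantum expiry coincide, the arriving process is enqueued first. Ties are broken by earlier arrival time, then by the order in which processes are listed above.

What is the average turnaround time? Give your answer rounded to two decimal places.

Timeline: | idle 0-4 | 100 4-5 | 101 5-6 | 100 6-8 | 102 8-9 | 100 9-10 | 102 10-11 | 100 11-12 | 102 12-13 | 100 13-14 | 102 14-15 | 100 15-16 | 102 16-17 | 100 17-18 | 102 18-19 | 100 19-20 |
Completion: 100=20  101=6  102=19
Turnaround times: 100=16, 101=1, 102=11
Average turnaround = (16+1+11) / 3 = 28/3 = 9.33

9.33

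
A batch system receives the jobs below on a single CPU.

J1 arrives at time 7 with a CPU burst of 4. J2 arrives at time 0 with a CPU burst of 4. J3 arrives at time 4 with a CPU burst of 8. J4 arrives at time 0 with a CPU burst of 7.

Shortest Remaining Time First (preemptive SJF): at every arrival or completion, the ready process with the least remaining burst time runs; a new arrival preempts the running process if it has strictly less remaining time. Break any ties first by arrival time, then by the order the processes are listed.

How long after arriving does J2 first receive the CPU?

Schedule: | J2 0-4 | J4 4-11 | J1 11-15 | J3 15-23 |
Completion: J1=15  J2=4  J3=23  J4=11
Response(J2) = first start − arrival = 0 − 0 = 0

0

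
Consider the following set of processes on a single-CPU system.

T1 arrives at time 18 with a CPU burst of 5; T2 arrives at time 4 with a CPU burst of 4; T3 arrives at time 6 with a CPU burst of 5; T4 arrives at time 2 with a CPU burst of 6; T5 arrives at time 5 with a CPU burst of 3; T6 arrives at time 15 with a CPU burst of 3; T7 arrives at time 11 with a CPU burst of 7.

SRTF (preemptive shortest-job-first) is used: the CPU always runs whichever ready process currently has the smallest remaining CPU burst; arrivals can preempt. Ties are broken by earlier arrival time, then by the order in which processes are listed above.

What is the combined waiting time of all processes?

44

Timeline: | idle 0-2 | T4 2-8 | T5 8-11 | T2 11-15 | T6 15-18 | T3 18-23 | T1 23-28 | T7 28-35 |
Completion: T1=28  T2=15  T3=23  T4=8  T5=11  T6=18  T7=35
Turnaround (C−A): T1=10  T2=11  T3=17  T4=6  T5=6  T6=3  T7=24
Waiting = turnaround − burst: T1=5, T2=7, T3=12, T4=0, T5=3, T6=0, T7=17
Total waiting = 5 + 7 + 12 + 0 + 3 + 0 + 17 = 44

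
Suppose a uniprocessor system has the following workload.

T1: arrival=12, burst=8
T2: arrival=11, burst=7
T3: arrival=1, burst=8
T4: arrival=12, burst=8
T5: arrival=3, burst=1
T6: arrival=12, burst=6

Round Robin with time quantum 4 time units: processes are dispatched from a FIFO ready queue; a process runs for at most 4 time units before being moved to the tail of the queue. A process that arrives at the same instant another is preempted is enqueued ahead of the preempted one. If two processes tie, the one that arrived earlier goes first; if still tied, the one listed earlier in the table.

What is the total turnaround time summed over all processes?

Timeline: | idle 0-1 | T3 1-5 | T5 5-6 | T3 6-10 | idle 10-11 | T2 11-15 | T1 15-19 | T4 19-23 | T6 23-27 | T2 27-30 | T1 30-34 | T4 34-38 | T6 38-40 |
Completion: T1=34  T2=30  T3=10  T4=38  T5=6  T6=40
Turnaround = completion − arrival: T1=22, T2=19, T3=9, T4=26, T5=3, T6=28
Total turnaround = 22 + 19 + 9 + 26 + 3 + 28 = 107

107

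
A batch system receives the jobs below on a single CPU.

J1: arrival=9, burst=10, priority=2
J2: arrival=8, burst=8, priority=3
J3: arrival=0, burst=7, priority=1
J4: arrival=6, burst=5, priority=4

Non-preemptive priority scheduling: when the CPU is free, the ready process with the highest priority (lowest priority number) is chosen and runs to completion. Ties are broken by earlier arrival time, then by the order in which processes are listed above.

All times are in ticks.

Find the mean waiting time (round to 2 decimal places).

4.50

Schedule: | J3 0-7 | J4 7-12 | J1 12-22 | J2 22-30 |
Completion: J1=22  J2=30  J3=7  J4=12
Turnaround (C−A): J1=13  J2=22  J3=7  J4=6
Waiting times: J1=3, J2=14, J3=0, J4=1
Average waiting = (3+14+0+1) / 4 = 18/4 = 4.50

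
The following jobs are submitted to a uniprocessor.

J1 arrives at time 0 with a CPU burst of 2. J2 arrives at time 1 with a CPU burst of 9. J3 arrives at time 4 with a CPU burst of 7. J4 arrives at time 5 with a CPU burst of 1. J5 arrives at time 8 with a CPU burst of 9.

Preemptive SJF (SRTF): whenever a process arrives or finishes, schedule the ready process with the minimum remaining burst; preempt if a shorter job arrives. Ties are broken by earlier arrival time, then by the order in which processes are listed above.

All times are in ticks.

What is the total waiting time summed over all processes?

Timeline: | J1 0-2 | J2 2-5 | J4 5-6 | J2 6-12 | J3 12-19 | J5 19-28 |
Completion: J1=2  J2=12  J3=19  J4=6  J5=28
Waiting = turnaround − burst: J1=0, J2=2, J3=8, J4=0, J5=11
Total waiting = 0 + 2 + 8 + 0 + 11 = 21

21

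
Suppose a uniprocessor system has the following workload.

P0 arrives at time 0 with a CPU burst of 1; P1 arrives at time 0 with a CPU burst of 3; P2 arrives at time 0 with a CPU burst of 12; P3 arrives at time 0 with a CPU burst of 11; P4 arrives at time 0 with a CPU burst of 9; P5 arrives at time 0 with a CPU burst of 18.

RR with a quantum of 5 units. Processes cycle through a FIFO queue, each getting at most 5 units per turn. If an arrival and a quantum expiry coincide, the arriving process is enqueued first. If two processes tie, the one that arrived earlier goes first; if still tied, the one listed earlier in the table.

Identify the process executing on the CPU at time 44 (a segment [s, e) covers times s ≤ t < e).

P2

Gantt: | P0 0-1 | P1 1-4 | P2 4-9 | P3 9-14 | P4 14-19 | P5 19-24 | P2 24-29 | P3 29-34 | P4 34-38 | P5 38-43 | P2 43-45 | P3 45-46 | P5 46-54 |
Completion: P0=1  P1=4  P2=45  P3=46  P4=38  P5=54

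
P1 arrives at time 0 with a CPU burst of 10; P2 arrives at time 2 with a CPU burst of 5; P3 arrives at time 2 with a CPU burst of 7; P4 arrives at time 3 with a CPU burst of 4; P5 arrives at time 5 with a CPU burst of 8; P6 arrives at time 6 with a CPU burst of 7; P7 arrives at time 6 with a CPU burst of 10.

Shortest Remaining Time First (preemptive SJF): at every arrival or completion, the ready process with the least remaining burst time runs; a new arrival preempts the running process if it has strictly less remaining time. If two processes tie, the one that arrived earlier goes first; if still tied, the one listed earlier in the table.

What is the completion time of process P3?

Gantt: | P1 0-2 | P2 2-7 | P4 7-11 | P3 11-18 | P6 18-25 | P1 25-33 | P5 33-41 | P7 41-51 |
Completion: P1=33  P2=7  P3=18  P4=11  P5=41  P6=25  P7=51

18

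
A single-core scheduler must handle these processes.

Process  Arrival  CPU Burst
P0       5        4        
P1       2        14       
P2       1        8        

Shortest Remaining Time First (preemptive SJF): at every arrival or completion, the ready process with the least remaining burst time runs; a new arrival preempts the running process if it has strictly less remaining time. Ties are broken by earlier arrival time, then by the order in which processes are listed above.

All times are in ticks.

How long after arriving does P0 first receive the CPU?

4

Timeline: | idle 0-1 | P2 1-9 | P0 9-13 | P1 13-27 |
Completion: P0=13  P1=27  P2=9
Turnaround (C−A): P0=8  P1=25  P2=8
Response(P0) = first start − arrival = 9 − 5 = 4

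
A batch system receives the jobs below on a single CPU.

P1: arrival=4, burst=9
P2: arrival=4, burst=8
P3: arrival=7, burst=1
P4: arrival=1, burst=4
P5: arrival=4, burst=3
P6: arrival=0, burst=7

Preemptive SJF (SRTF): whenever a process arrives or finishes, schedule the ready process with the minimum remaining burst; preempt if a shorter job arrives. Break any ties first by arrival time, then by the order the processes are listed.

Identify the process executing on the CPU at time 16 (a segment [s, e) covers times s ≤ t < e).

Gantt: | P6 0-1 | P4 1-5 | P5 5-8 | P3 8-9 | P6 9-15 | P2 15-23 | P1 23-32 |
Completion: P1=32  P2=23  P3=9  P4=5  P5=8  P6=15
Turnaround (C−A): P1=28  P2=19  P3=2  P4=4  P5=4  P6=15

P2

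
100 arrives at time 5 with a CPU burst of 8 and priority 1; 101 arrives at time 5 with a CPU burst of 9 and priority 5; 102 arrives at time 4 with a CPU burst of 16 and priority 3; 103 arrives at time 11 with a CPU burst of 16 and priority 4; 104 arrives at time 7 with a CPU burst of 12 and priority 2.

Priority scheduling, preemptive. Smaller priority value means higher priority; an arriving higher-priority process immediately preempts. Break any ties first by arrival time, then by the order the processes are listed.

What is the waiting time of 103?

Timeline: | idle 0-4 | 102 4-5 | 100 5-13 | 104 13-25 | 102 25-40 | 103 40-56 | 101 56-65 |
Completion: 100=13  101=65  102=40  103=56  104=25
Turnaround (C−A): 100=8  101=60  102=36  103=45  104=18
Waiting(103) = turnaround − burst = 45 − 16 = 29

29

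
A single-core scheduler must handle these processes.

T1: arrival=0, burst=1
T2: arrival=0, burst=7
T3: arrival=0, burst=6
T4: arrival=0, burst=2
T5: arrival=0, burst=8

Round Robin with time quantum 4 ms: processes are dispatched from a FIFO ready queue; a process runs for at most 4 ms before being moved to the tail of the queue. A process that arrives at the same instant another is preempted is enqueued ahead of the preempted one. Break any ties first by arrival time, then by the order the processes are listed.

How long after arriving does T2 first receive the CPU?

Schedule: | T1 0-1 | T2 1-5 | T3 5-9 | T4 9-11 | T5 11-15 | T2 15-18 | T3 18-20 | T5 20-24 |
Completion: T1=1  T2=18  T3=20  T4=11  T5=24
Response(T2) = first start − arrival = 1 − 0 = 1

1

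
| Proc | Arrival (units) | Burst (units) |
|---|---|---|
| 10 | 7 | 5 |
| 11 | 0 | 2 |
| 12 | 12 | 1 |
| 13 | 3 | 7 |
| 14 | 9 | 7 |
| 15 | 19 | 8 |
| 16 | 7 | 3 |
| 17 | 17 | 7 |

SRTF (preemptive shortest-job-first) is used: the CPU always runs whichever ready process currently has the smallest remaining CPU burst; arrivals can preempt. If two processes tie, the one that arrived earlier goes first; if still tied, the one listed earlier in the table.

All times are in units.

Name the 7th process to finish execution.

Schedule: | 11 0-2 | idle 2-3 | 13 3-10 | 16 10-13 | 12 13-14 | 10 14-19 | 14 19-26 | 17 26-33 | 15 33-41 |
Completion: 10=19  11=2  12=14  13=10  14=26  15=41  16=13  17=33
Finish order: 11 → 13 → 16 → 12 → 10 → 14 → 17 → 15

17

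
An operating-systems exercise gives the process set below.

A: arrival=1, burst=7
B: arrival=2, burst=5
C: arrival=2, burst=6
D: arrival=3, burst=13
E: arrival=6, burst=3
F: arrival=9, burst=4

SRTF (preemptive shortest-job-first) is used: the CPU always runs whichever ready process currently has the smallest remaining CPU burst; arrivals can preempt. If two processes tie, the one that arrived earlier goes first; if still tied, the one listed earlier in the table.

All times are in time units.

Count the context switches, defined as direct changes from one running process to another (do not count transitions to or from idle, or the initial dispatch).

Gantt: | idle 0-1 | A 1-2 | B 2-7 | E 7-10 | F 10-14 | A 14-20 | C 20-26 | D 26-39 |
Completion: A=20  B=7  C=26  D=39  E=10  F=14

6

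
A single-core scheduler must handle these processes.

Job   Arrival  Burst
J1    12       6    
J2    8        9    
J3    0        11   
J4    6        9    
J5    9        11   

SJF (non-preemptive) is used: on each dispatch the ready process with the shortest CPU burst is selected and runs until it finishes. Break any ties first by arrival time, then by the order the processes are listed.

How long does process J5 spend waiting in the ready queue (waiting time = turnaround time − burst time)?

26

Timeline: | J3 0-11 | J4 11-20 | J1 20-26 | J2 26-35 | J5 35-46 |
Completion: J1=26  J2=35  J3=11  J4=20  J5=46
Waiting(J5) = turnaround − burst = 37 − 11 = 26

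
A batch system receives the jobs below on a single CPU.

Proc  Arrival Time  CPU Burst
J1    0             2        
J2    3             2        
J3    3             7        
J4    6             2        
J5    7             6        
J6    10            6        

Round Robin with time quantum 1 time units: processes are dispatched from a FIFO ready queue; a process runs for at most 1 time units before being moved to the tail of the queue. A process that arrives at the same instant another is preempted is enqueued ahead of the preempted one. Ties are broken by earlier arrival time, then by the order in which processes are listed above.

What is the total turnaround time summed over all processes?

63

Gantt: | J1 0-2 | idle 2-3 | J2 3-4 | J3 4-5 | J2 5-6 | J3 6-7 | J4 7-8 | J5 8-9 | J3 9-10 | J4 10-11 | J5 11-12 | J6 12-13 | J3 13-14 | J5 14-15 | J6 15-16 | J3 16-17 | J5 17-18 | J6 18-19 | J3 19-20 | J5 20-21 | J6 21-22 | J3 22-23 | J5 23-24 | J6 24-26 |
Completion: J1=2  J2=6  J3=23  J4=11  J5=24  J6=26
Turnaround = completion − arrival: J1=2, J2=3, J3=20, J4=5, J5=17, J6=16
Total turnaround = 2 + 3 + 20 + 5 + 17 + 16 = 63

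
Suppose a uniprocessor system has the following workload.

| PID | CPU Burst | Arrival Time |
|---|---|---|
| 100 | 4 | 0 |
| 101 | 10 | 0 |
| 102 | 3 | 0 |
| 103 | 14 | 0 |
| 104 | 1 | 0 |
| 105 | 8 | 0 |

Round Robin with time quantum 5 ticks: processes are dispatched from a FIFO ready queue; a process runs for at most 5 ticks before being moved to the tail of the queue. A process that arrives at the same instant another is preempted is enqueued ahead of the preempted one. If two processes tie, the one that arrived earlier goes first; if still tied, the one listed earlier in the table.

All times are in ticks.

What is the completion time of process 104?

Gantt: | 100 0-4 | 101 4-9 | 102 9-12 | 103 12-17 | 104 17-18 | 105 18-23 | 101 23-28 | 103 28-33 | 105 33-36 | 103 36-40 |
Completion: 100=4  101=28  102=12  103=40  104=18  105=36
Turnaround (C−A): 100=4  101=28  102=12  103=40  104=18  105=36

18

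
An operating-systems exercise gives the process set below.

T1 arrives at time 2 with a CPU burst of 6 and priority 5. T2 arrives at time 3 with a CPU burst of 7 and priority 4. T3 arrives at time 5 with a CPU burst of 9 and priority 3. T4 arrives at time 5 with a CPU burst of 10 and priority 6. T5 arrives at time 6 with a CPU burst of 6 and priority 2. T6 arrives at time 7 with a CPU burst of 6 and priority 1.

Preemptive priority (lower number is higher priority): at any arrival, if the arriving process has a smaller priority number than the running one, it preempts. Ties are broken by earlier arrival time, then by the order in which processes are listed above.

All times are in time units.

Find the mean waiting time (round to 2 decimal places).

Schedule: | idle 0-2 | T1 2-3 | T2 3-5 | T3 5-6 | T5 6-7 | T6 7-13 | T5 13-18 | T3 18-26 | T2 26-31 | T1 31-36 | T4 36-46 |
Completion: T1=36  T2=31  T3=26  T4=46  T5=18  T6=13
Turnaround (C−A): T1=34  T2=28  T3=21  T4=41  T5=12  T6=6
Waiting times: T1=28, T2=21, T3=12, T4=31, T5=6, T6=0
Average waiting = (28+21+12+31+6+0) / 6 = 98/6 = 16.33

16.33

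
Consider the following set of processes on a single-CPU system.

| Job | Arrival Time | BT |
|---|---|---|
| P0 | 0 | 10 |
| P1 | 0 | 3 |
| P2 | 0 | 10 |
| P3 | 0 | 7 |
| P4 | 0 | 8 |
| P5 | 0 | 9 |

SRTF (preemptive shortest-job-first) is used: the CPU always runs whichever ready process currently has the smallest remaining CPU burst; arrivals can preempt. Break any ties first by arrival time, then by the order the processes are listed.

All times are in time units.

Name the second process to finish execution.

Schedule: | P1 0-3 | P3 3-10 | P4 10-18 | P5 18-27 | P0 27-37 | P2 37-47 |
Completion: P0=37  P1=3  P2=47  P3=10  P4=18  P5=27
Finish order: P1 → P3 → P4 → P5 → P0 → P2

P3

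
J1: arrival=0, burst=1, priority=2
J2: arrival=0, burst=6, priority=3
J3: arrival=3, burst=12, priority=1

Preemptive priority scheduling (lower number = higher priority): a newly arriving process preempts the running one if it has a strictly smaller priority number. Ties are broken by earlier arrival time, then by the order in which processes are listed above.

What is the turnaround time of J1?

Timeline: | J1 0-1 | J2 1-3 | J3 3-15 | J2 15-19 |
Completion: J1=1  J2=19  J3=15
Turnaround (C−A): J1=1  J2=19  J3=12
Turnaround(J1) = completion − arrival = 1 − 0 = 1

1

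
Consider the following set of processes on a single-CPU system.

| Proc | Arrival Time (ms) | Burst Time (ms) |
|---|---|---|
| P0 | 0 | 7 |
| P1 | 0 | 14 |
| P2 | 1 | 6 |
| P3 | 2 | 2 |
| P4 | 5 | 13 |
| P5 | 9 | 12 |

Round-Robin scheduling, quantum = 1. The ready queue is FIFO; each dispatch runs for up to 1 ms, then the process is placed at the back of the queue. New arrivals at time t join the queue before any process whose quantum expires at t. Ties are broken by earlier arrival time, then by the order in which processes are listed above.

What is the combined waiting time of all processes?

153

Schedule: | P0 0-1 | P1 1-2 | P2 2-3 | P0 3-4 | P3 4-5 | P1 5-6 | P2 6-7 | P0 7-8 | P4 8-9 | P3 9-10 | P1 10-11 | P2 11-12 | P0 12-13 | P5 13-14 | P4 14-15 | P1 15-16 | P2 16-17 | P0 17-18 | P5 18-19 | P4 19-20 | P1 20-21 | P2 21-22 | P0 22-23 | P5 23-24 | P4 24-25 | P1 25-26 | P2 26-27 | P0 27-28 | P5 28-29 | P4 29-30 | P1 30-31 | P5 31-32 | P4 32-33 | P1 33-34 | P5 34-35 | P4 35-36 | P1 36-37 | P5 37-38 | P4 38-39 | P1 39-40 | P5 40-41 | P4 41-42 | P1 42-43 | P5 43-44 | P4 44-45 | P1 45-46 | P5 46-47 | P4 47-48 | P1 48-49 | P5 49-50 | P4 50-51 | P1 51-52 | P5 52-53 | P4 53-54 |
Completion: P0=28  P1=52  P2=27  P3=10  P4=54  P5=53
Turnaround (C−A): P0=28  P1=52  P2=26  P3=8  P4=49  P5=44
Waiting = turnaround − burst: P0=21, P1=38, P2=20, P3=6, P4=36, P5=32
Total waiting = 21 + 38 + 20 + 6 + 36 + 32 = 153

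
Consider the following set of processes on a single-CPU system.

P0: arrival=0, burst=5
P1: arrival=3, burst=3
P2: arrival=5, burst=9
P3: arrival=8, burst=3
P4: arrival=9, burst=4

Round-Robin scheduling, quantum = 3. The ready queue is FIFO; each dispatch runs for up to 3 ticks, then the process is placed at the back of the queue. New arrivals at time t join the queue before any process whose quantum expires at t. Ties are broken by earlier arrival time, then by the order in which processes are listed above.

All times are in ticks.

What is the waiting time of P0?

3

Schedule: | P0 0-3 | P1 3-6 | P0 6-8 | P2 8-11 | P3 11-14 | P4 14-17 | P2 17-20 | P4 20-21 | P2 21-24 |
Completion: P0=8  P1=6  P2=24  P3=14  P4=21
Turnaround (C−A): P0=8  P1=3  P2=19  P3=6  P4=12
Waiting(P0) = turnaround − burst = 8 − 5 = 3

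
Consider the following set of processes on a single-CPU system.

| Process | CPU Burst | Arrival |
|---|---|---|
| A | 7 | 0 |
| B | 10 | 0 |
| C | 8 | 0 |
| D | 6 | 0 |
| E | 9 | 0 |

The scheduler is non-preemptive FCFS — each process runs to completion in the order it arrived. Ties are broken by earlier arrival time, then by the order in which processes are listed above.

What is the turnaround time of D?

31

Gantt: | A 0-7 | B 7-17 | C 17-25 | D 25-31 | E 31-40 |
Completion: A=7  B=17  C=25  D=31  E=40
Turnaround (C−A): A=7  B=17  C=25  D=31  E=40
Turnaround(D) = completion − arrival = 31 − 0 = 31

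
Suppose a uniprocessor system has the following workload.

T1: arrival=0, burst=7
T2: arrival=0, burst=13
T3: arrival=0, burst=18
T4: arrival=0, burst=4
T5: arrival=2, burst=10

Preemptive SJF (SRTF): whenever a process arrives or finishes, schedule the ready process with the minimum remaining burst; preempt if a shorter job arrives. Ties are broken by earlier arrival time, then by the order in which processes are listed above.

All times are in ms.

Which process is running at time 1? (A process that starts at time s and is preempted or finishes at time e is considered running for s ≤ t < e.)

T4

Gantt: | T4 0-4 | T1 4-11 | T5 11-21 | T2 21-34 | T3 34-52 |
Completion: T1=11  T2=34  T3=52  T4=4  T5=21
Turnaround (C−A): T1=11  T2=34  T3=52  T4=4  T5=19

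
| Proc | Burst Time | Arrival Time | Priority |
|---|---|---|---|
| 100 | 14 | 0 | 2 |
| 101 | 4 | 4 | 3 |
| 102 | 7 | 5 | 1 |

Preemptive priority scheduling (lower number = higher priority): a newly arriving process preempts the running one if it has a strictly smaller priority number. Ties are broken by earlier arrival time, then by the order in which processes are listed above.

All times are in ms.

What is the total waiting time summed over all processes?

Timeline: | 100 0-5 | 102 5-12 | 100 12-21 | 101 21-25 |
Completion: 100=21  101=25  102=12
Turnaround (C−A): 100=21  101=21  102=7
Waiting = turnaround − burst: 100=7, 101=17, 102=0
Total waiting = 7 + 17 + 0 = 24

24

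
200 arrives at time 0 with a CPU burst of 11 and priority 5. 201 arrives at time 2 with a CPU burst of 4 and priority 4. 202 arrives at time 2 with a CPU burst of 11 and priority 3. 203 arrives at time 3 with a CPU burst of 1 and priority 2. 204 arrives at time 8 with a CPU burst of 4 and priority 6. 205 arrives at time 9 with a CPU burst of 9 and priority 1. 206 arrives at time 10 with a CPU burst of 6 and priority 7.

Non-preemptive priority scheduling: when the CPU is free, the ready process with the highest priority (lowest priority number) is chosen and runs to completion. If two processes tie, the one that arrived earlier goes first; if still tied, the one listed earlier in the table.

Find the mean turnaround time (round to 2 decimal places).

Timeline: | 200 0-11 | 205 11-20 | 203 20-21 | 202 21-32 | 201 32-36 | 204 36-40 | 206 40-46 |
Completion: 200=11  201=36  202=32  203=21  204=40  205=20  206=46
Turnaround (C−A): 200=11  201=34  202=30  203=18  204=32  205=11  206=36
Turnaround times: 200=11, 201=34, 202=30, 203=18, 204=32, 205=11, 206=36
Average turnaround = (11+34+30+18+32+11+36) / 7 = 172/7 = 24.57

24.57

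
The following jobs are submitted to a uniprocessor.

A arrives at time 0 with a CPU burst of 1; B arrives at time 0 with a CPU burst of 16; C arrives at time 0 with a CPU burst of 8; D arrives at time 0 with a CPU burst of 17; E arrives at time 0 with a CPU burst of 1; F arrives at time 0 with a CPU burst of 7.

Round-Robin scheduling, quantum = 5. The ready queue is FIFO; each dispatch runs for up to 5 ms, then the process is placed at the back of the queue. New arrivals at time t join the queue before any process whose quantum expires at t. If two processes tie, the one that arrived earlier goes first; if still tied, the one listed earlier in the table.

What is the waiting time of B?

Schedule: | A 0-1 | B 1-6 | C 6-11 | D 11-16 | E 16-17 | F 17-22 | B 22-27 | C 27-30 | D 30-35 | F 35-37 | B 37-42 | D 42-47 | B 47-48 | D 48-50 |
Completion: A=1  B=48  C=30  D=50  E=17  F=37
Waiting(B) = turnaround − burst = 48 − 16 = 32

32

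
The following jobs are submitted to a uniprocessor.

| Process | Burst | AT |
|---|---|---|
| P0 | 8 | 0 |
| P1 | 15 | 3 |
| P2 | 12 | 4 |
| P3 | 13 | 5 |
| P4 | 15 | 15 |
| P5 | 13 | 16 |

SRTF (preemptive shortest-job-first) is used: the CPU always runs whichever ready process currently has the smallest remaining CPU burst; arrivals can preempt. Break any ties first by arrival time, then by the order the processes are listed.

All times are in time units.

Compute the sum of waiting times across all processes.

125

Schedule: | P0 0-8 | P2 8-20 | P3 20-33 | P5 33-46 | P1 46-61 | P4 61-76 |
Completion: P0=8  P1=61  P2=20  P3=33  P4=76  P5=46
Waiting = turnaround − burst: P0=0, P1=43, P2=4, P3=15, P4=46, P5=17
Total waiting = 0 + 43 + 4 + 15 + 46 + 17 = 125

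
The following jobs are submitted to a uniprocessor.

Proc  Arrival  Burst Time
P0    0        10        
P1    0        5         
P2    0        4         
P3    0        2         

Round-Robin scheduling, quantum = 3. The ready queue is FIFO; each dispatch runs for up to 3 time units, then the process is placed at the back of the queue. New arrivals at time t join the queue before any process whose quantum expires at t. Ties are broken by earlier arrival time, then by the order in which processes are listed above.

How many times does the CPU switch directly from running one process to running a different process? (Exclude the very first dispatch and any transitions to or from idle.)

7

Gantt: | P0 0-3 | P1 3-6 | P2 6-9 | P3 9-11 | P0 11-14 | P1 14-16 | P2 16-17 | P0 17-21 |
Completion: P0=21  P1=16  P2=17  P3=11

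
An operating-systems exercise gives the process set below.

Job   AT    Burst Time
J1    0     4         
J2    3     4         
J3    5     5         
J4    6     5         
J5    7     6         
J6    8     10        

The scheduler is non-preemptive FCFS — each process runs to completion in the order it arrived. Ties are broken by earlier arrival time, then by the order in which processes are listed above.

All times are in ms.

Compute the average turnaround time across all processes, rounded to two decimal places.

Schedule: | J1 0-4 | J2 4-8 | J3 8-13 | J4 13-18 | J5 18-24 | J6 24-34 |
Completion: J1=4  J2=8  J3=13  J4=18  J5=24  J6=34
Turnaround times: J1=4, J2=5, J3=8, J4=12, J5=17, J6=26
Average turnaround = (4+5+8+12+17+26) / 6 = 72/6 = 12.00

12.00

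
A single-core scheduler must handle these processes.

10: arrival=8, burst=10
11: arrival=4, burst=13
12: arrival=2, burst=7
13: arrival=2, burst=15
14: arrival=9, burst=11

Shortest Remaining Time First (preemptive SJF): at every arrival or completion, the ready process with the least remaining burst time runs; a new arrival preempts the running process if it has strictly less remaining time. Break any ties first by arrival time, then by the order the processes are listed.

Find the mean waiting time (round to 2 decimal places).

Timeline: | idle 0-2 | 12 2-9 | 10 9-19 | 14 19-30 | 11 30-43 | 13 43-58 |
Completion: 10=19  11=43  12=9  13=58  14=30
Waiting times: 10=1, 11=26, 12=0, 13=41, 14=10
Average waiting = (1+26+0+41+10) / 5 = 78/5 = 15.60

15.60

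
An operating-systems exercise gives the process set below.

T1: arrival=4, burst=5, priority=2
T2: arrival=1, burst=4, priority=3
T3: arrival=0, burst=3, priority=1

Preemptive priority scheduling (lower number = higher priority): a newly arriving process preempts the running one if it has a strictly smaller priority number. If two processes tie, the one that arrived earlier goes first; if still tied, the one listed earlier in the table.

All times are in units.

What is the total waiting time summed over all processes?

Schedule: | T3 0-3 | T2 3-4 | T1 4-9 | T2 9-12 |
Completion: T1=9  T2=12  T3=3
Turnaround (C−A): T1=5  T2=11  T3=3
Waiting = turnaround − burst: T1=0, T2=7, T3=0
Total waiting = 0 + 7 + 0 = 7

7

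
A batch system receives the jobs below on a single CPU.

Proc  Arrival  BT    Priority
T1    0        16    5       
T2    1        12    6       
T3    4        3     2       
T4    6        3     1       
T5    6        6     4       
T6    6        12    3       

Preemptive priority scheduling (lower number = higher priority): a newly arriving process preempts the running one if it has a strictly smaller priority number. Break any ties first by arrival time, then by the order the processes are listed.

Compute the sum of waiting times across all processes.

Timeline: | T1 0-4 | T3 4-6 | T4 6-9 | T3 9-10 | T6 10-22 | T5 22-28 | T1 28-40 | T2 40-52 |
Completion: T1=40  T2=52  T3=10  T4=9  T5=28  T6=22
Turnaround (C−A): T1=40  T2=51  T3=6  T4=3  T5=22  T6=16
Waiting = turnaround − burst: T1=24, T2=39, T3=3, T4=0, T5=16, T6=4
Total waiting = 24 + 39 + 3 + 0 + 16 + 4 = 86

86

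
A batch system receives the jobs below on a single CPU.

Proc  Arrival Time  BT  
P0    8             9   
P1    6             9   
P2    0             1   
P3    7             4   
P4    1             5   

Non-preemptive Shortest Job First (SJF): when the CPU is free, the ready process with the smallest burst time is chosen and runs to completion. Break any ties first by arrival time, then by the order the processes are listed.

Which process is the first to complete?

P2

Schedule: | P2 0-1 | P4 1-6 | P1 6-15 | P3 15-19 | P0 19-28 |
Completion: P0=28  P1=15  P2=1  P3=19  P4=6
Turnaround (C−A): P0=20  P1=9  P2=1  P3=12  P4=5
Finish order: P2 → P4 → P1 → P3 → P0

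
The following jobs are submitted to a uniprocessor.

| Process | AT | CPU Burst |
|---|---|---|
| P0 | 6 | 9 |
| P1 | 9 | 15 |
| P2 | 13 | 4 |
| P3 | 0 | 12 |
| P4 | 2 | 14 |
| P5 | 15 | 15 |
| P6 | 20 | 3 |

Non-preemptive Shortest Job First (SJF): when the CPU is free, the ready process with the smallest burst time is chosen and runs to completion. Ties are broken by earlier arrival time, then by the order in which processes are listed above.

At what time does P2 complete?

28

Schedule: | P3 0-12 | P0 12-21 | P6 21-24 | P2 24-28 | P4 28-42 | P1 42-57 | P5 57-72 |
Completion: P0=21  P1=57  P2=28  P3=12  P4=42  P5=72  P6=24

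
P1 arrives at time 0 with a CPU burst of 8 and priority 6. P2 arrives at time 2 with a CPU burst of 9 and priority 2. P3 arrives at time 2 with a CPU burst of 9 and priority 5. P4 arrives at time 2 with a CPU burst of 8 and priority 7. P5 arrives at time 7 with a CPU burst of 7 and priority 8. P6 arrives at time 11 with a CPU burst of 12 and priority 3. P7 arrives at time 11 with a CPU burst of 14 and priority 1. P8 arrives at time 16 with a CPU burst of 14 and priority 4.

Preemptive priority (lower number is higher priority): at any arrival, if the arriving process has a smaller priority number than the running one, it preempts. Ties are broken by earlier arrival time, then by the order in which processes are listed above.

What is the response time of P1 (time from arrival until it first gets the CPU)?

Gantt: | P1 0-2 | P2 2-11 | P7 11-25 | P6 25-37 | P8 37-51 | P3 51-60 | P1 60-66 | P4 66-74 | P5 74-81 |
Completion: P1=66  P2=11  P3=60  P4=74  P5=81  P6=37  P7=25  P8=51
Turnaround (C−A): P1=66  P2=9  P3=58  P4=72  P5=74  P6=26  P7=14  P8=35
Response(P1) = first start − arrival = 0 − 0 = 0

0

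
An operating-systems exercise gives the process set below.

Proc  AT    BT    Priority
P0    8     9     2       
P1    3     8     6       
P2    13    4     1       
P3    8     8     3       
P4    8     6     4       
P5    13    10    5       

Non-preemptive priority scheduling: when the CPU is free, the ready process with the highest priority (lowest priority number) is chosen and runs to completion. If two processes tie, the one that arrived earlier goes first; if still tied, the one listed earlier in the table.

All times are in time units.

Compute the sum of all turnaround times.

Gantt: | idle 0-3 | P1 3-11 | P0 11-20 | P2 20-24 | P3 24-32 | P4 32-38 | P5 38-48 |
Completion: P0=20  P1=11  P2=24  P3=32  P4=38  P5=48
Turnaround = completion − arrival: P0=12, P1=8, P2=11, P3=24, P4=30, P5=35
Total turnaround = 12 + 8 + 11 + 24 + 30 + 35 = 120

120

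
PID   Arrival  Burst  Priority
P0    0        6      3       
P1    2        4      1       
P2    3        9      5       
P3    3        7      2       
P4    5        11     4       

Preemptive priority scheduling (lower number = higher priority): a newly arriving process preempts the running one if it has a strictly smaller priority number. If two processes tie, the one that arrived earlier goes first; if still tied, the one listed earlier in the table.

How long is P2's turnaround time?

Schedule: | P0 0-2 | P1 2-6 | P3 6-13 | P0 13-17 | P4 17-28 | P2 28-37 |
Completion: P0=17  P1=6  P2=37  P3=13  P4=28
Turnaround (C−A): P0=17  P1=4  P2=34  P3=10  P4=23
Turnaround(P2) = completion − arrival = 37 − 3 = 34

34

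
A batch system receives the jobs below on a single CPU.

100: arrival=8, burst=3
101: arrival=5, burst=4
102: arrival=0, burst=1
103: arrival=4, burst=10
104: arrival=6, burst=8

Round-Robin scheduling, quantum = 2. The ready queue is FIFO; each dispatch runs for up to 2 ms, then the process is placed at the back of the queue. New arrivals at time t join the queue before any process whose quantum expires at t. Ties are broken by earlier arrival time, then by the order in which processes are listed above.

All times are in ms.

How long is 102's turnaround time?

Timeline: | 102 0-1 | idle 1-4 | 103 4-6 | 101 6-8 | 104 8-10 | 103 10-12 | 100 12-14 | 101 14-16 | 104 16-18 | 103 18-20 | 100 20-21 | 104 21-23 | 103 23-25 | 104 25-27 | 103 27-29 |
Completion: 100=21  101=16  102=1  103=29  104=27
Turnaround (C−A): 100=13  101=11  102=1  103=25  104=21
Turnaround(102) = completion − arrival = 1 − 0 = 1

1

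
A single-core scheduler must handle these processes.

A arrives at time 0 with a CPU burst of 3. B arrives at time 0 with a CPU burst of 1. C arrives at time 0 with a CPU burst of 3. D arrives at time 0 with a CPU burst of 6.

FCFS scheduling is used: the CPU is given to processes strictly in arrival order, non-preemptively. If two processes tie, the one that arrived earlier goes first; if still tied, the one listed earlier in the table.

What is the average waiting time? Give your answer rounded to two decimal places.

3.50

Schedule: | A 0-3 | B 3-4 | C 4-7 | D 7-13 |
Completion: A=3  B=4  C=7  D=13
Waiting times: A=0, B=3, C=4, D=7
Average waiting = (0+3+4+7) / 4 = 14/4 = 3.50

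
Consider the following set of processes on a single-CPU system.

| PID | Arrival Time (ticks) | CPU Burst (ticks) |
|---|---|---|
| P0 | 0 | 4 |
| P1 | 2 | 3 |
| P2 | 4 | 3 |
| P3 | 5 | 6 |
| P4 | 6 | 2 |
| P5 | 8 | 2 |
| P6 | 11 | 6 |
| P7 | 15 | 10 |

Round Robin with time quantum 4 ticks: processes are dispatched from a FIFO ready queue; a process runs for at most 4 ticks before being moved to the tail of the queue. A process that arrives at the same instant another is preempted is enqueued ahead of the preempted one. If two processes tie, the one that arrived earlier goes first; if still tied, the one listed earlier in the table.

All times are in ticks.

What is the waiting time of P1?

2

Gantt: | P0 0-4 | P1 4-7 | P2 7-10 | P3 10-14 | P4 14-16 | P5 16-18 | P6 18-22 | P3 22-24 | P7 24-28 | P6 28-30 | P7 30-36 |
Completion: P0=4  P1=7  P2=10  P3=24  P4=16  P5=18  P6=30  P7=36
Waiting(P1) = turnaround − burst = 5 − 3 = 2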